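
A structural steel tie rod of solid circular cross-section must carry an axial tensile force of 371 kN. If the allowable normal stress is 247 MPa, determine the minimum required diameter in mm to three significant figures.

Required area A ≥ P/σ_allow = 371000/247 = 1502 mm².
For a solid circular section, d ≥ √(4A/π) = 43.73 mm.

43.7 mm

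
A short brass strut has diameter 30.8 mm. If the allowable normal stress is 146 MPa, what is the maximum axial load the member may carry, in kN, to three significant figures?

109 kN

A = 745.1 mm².
P_max = σ_allow · A = 146 · 745.1 = 108800 N = 108.8 kN.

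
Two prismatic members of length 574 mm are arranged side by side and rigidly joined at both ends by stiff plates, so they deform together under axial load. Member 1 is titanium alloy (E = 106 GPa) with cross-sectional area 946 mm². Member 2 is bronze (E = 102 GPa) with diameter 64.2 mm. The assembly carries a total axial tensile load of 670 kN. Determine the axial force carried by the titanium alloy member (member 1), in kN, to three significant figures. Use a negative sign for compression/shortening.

156 kN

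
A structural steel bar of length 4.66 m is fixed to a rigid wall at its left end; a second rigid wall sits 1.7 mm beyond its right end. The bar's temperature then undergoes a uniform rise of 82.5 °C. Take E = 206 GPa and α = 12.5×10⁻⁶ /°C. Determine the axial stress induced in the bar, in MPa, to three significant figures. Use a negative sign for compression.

-137 MPa

Free thermal expansion αLΔT = 12.5e-6 · 4660 · 82.5 = 4.806 mm.
The walls engage after the gap closes; constrained expansion = 4.806 − 1.7 = 3.106 mm.
The walls impose strain ε = −(3.106)/4660 = -6.6644e-04; σ = Eε = 206000 · -6.6644e-04 = -137.3 MPa.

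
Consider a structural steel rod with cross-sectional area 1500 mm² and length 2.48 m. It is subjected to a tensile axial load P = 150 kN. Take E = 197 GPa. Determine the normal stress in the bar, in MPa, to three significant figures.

100 MPa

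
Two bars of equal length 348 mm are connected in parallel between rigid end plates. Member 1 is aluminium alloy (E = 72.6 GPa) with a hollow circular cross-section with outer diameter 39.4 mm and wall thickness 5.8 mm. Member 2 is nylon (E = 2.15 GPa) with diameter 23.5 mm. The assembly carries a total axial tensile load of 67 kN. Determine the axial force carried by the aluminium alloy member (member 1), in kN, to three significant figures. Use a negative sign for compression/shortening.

65.6 kN

A_1 = 612.2 mm².
A_2 = 433.7 mm².
Equal strain + equilibrium ⇒ each member carries load in proportion to AE: A₁E₁ = 44450000 N, A₂E₂ = 932500 N, ΣAE = 45380000 N.
F₁ = P·A₁E₁/ΣAE = 67000·44450000/45380000 = 65620 N.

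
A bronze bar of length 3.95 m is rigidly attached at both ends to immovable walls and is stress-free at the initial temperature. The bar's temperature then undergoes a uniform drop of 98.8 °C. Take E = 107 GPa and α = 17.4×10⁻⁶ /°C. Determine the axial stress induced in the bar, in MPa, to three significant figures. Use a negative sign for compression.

Free thermal expansion αLΔT = 17.4e-6 · 3950 · -98.8 = -6.791 mm.
The walls impose strain ε = −(-6.791)/3950 = 1.7191e-03; σ = Eε = 107000 · 1.7191e-03 = 183.9 MPa.

184 MPa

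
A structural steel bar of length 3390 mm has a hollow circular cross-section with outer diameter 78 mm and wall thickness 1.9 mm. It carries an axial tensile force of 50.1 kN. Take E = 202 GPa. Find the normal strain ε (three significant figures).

A = 454.2 mm².
σ = N/A = 110.3 MPa; ε = σ/E = 110.3/202000 = 5.460e-04.

5.46e-04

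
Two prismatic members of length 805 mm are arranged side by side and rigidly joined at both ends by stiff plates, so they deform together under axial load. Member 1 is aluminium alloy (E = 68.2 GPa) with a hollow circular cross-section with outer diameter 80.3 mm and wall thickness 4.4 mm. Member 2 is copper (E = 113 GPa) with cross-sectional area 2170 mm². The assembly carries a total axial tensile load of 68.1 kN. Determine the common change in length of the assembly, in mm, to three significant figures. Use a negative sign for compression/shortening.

0.173 mm

A_1 = 1049 mm².
Equal strain + equilibrium ⇒ each member carries load in proportion to AE: A₁E₁ = 71550000 N, A₂E₂ = 245200000 N, ΣAE = 316800000 N.
δ = PL/ΣAE = 68100·805/316800000 = 0.1731 mm.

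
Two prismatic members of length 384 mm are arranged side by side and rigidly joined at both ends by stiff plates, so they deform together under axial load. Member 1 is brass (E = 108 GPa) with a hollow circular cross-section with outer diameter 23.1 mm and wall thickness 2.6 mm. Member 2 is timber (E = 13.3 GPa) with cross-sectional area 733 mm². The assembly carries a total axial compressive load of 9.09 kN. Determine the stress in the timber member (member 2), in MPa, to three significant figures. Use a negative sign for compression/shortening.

-4.34 MPa

A_1 = 167.4 mm².
Equal strain + equilibrium ⇒ each member carries load in proportion to AE: A₁E₁ = 18080000 N, A₂E₂ = 9749000 N, ΣAE = 27830000 N.
σ₂ = P·E₂/ΣAE = -9090·13300/27830000 = -4.344 MPa.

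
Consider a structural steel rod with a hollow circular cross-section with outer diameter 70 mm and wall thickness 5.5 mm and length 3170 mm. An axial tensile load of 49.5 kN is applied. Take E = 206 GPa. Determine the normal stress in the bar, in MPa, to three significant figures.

44.4 MPa

A = 1114 mm².
σ = N/A = 49500/1114 = 44.42 MPa.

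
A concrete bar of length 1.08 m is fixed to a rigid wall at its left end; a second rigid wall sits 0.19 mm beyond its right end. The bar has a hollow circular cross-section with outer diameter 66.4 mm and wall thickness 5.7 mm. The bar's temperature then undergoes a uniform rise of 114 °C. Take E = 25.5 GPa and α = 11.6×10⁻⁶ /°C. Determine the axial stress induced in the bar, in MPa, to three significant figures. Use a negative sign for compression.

-29.2 MPa

Free thermal expansion αLΔT = 11.6e-6 · 1080 · 114 = 1.428 mm.
The walls engage after the gap closes; constrained expansion = 1.428 − 0.19 = 1.238 mm.
The walls impose strain ε = −(1.238)/1080 = -1.1465e-03; σ = Eε = 25500 · -1.1465e-03 = -29.24 MPa.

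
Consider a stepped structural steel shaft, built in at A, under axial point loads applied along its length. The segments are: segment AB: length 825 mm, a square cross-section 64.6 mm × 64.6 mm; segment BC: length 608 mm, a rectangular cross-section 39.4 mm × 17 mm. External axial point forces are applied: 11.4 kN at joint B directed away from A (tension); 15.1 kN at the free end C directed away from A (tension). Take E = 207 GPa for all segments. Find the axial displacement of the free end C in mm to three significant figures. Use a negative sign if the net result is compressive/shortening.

0.0915 mm

Internal axial forces (sectioning from the free end, tension +): N_BC = 15.1 kN, N_AB = 26.5 kN.
A_AB = 4173 mm².
A_BC = 669.8 mm².
δ_AB = 26500·825/(4173·207000) = 0.02531 mm
δ_BC = 15100·608/(669.8·207000) = 0.06622 mm
δ = Σδ_i = 0.09152 mm.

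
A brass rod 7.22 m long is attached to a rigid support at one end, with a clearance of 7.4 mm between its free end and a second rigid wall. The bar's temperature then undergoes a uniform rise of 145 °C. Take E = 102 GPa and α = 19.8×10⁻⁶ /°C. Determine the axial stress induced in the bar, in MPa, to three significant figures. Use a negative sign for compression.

-188 MPa

Free thermal expansion αLΔT = 19.8e-6 · 7220 · 145 = 20.73 mm.
The walls engage after the gap closes; constrained expansion = 20.73 − 7.4 = 13.33 mm.
The walls impose strain ε = −(13.33)/7220 = -1.8461e-03; σ = Eε = 102000 · -1.8461e-03 = -188.3 MPa.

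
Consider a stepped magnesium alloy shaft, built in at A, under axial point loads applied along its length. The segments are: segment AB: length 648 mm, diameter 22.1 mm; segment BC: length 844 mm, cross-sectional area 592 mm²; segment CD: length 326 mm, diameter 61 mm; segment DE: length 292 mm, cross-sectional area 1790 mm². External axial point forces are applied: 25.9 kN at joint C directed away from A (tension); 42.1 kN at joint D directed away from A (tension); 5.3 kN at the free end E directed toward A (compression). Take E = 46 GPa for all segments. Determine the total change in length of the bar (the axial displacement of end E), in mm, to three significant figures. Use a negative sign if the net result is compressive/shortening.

4.32 mm

Internal axial forces (sectioning from the free end, tension +): N_DE = -5.3 kN, N_CD = 36.8 kN, N_BC = 62.7 kN, N_AB = 62.7 kN.
A_AB = 383.6 mm².
A_CD = 2922 mm².
δ_AB = 62700·648/(383.6·46000) = 2.303 mm
δ_BC = 62700·844/(592·46000) = 1.943 mm
δ_CD = 36800·326/(2922·46000) = 0.08924 mm
δ_DE = -5300·292/(1790·46000) = -0.0188 mm
δ = Σδ_i = 4.316 mm.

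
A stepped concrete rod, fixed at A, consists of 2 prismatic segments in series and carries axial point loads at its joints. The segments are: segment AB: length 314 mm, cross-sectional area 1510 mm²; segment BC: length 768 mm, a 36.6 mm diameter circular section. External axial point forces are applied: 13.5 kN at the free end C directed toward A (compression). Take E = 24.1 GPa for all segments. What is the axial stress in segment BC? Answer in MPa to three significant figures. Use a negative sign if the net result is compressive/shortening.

-12.8 MPa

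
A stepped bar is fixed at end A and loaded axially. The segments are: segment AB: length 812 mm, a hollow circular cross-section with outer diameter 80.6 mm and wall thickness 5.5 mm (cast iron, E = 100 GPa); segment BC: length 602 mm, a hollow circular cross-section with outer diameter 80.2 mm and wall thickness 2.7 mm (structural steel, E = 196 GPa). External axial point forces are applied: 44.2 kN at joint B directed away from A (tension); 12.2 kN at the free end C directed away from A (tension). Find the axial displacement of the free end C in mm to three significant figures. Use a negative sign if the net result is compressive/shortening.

0.410 mm

Internal axial forces (sectioning from the free end, tension +): N_BC = 12.2 kN, N_AB = 56.4 kN.
A_AB = 1298 mm².
A_BC = 657.4 mm².
δ_AB = 56400·812/(1298·100000) = 0.3529 mm
δ_BC = 12200·602/(657.4·196000) = 0.057 mm
δ = Σδ_i = 0.4099 mm.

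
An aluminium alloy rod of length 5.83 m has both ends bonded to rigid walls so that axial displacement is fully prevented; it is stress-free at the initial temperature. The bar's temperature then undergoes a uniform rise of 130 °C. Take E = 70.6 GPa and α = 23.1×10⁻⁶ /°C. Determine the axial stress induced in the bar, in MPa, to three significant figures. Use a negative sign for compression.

Free thermal expansion αLΔT = 23.1e-6 · 5830 · 130 = 17.51 mm.
The walls impose strain ε = −(17.51)/5830 = -3.0030e-03; σ = Eε = 70600 · -3.0030e-03 = -212 MPa.

-212 MPa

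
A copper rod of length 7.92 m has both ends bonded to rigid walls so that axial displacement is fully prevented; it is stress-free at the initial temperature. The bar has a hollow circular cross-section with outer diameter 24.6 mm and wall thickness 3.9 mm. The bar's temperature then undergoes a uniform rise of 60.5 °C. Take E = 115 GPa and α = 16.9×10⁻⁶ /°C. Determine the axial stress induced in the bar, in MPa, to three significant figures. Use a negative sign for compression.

Free thermal expansion αLΔT = 16.9e-6 · 7920 · 60.5 = 8.098 mm.
The walls impose strain ε = −(8.098)/7920 = -1.0224e-03; σ = Eε = 115000 · -1.0224e-03 = -117.6 MPa.

-118 MPa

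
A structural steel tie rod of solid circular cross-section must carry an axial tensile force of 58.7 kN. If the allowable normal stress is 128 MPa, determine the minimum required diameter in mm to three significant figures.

Required area A ≥ P/σ_allow = 58700/128 = 458.6 mm².
For a solid circular section, d ≥ √(4A/π) = 24.16 mm.

24.2 mm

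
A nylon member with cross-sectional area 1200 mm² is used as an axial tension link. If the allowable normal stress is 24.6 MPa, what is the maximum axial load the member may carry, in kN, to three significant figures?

P_max = σ_allow · A = 24.6 · 1200 = 29520 N = 29.52 kN.

29.5 kN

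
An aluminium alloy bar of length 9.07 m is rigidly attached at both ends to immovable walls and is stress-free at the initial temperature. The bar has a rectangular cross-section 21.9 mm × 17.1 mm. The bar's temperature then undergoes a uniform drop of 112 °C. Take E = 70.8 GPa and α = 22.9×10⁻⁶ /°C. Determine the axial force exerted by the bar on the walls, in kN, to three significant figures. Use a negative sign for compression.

68.0 kN

Free thermal expansion αLΔT = 22.9e-6 · 9070 · -112 = -23.26 mm.
The walls impose strain ε = −(-23.26)/9070 = 2.5648e-03; σ = Eε = 70800 · 2.5648e-03 = 181.6 MPa.
Wall reaction R = σ·A = 181.6·374.5 = 68000 N = 68 kN.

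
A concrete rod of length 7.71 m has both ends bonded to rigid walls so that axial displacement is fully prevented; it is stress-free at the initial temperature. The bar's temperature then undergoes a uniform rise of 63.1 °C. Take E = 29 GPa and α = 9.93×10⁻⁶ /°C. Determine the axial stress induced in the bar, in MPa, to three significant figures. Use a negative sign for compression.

-18.2 MPa

Free thermal expansion αLΔT = 9.93e-6 · 7710 · 63.1 = 4.831 mm.
The walls impose strain ε = −(4.831)/7710 = -6.2658e-04; σ = Eε = 29000 · -6.2658e-04 = -18.17 MPa.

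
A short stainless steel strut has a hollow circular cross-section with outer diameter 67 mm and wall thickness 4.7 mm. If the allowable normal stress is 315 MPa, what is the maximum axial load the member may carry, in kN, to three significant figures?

290 kN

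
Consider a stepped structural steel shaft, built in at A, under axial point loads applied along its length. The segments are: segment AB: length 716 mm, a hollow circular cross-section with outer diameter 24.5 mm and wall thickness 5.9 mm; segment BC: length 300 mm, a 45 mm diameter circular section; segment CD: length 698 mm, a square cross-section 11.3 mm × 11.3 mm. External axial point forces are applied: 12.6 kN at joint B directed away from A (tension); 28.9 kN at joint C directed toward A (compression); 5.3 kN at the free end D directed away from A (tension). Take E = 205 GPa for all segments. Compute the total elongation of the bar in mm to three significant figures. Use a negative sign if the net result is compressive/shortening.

Internal axial forces (sectioning from the free end, tension +): N_CD = 5.3 kN, N_BC = -23.6 kN, N_AB = -11 kN.
A_AB = 344.8 mm².
A_BC = 1590 mm².
A_CD = 127.7 mm².
δ_AB = -11000·716/(344.8·205000) = -0.1114 mm
δ_BC = -23600·300/(1590·205000) = -0.02172 mm
δ_CD = 5300·698/(127.7·205000) = 0.1413 mm
δ = Σδ_i = 0.008171 mm.

0.00817 mm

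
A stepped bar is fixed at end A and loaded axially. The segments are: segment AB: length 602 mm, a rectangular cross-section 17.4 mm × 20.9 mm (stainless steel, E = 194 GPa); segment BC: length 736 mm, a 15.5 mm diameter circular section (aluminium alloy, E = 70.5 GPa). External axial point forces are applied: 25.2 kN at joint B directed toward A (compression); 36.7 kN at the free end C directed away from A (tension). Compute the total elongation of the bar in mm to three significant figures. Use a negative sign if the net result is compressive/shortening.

Internal axial forces (sectioning from the free end, tension +): N_BC = 36.7 kN, N_AB = 11.5 kN.
A_AB = 363.7 mm².
A_BC = 188.7 mm².
δ_AB = 11500·602/(363.7·194000) = 0.09813 mm
δ_BC = 36700·736/(188.7·70500) = 2.03 mm
δ = Σδ_i = 2.129 mm.

2.13 mm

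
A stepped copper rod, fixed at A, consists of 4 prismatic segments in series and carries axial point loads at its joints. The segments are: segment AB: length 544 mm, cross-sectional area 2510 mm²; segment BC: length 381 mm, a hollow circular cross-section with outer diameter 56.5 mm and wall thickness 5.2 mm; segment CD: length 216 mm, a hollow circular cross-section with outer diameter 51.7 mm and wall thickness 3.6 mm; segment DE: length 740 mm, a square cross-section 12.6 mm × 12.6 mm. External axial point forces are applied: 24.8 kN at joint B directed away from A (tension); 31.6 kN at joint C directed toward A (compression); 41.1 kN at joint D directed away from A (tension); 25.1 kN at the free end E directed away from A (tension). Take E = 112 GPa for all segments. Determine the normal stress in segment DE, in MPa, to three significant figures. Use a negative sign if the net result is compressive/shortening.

158 MPa

Internal axial forces (sectioning from the free end, tension +): N_DE = 25.1 kN, N_CD = 66.2 kN, N_BC = 34.6 kN, N_AB = 59.4 kN.
A_DE = 158.8 mm².
σ_DE = N_DE/A_DE = 25100/158.8 = 158.1 MPa.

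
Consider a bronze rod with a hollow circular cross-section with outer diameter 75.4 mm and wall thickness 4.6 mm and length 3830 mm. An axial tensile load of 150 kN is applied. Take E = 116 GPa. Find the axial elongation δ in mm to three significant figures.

A = 1023 mm².
δ_mech = NL/(AE) = 150000·3830/(1023·116000) = 4.841 mm.

4.84 mm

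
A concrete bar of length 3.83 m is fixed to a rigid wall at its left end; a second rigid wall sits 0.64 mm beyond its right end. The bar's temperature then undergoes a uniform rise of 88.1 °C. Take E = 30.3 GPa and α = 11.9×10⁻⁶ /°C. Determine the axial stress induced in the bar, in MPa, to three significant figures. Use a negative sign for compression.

-26.7 MPa

Free thermal expansion αLΔT = 11.9e-6 · 3830 · 88.1 = 4.015 mm.
The walls engage after the gap closes; constrained expansion = 4.015 − 0.64 = 3.375 mm.
The walls impose strain ε = −(3.375)/3830 = -8.8129e-04; σ = Eε = 30300 · -8.8129e-04 = -26.7 MPa.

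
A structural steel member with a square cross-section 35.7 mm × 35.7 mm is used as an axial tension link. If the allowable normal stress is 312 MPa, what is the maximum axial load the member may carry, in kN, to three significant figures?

398 kN

A = 1274 mm².
P_max = σ_allow · A = 312 · 1274 = 397600 N = 397.6 kN.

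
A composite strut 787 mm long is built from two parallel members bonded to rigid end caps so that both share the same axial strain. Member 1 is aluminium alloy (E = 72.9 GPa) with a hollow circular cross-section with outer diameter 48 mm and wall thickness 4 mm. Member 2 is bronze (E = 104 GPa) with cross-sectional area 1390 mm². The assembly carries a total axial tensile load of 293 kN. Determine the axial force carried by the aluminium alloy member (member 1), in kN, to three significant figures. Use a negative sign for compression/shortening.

63.9 kN

A_1 = 552.9 mm².
Equal strain + equilibrium ⇒ each member carries load in proportion to AE: A₁E₁ = 40310000 N, A₂E₂ = 144600000 N, ΣAE = 184900000 N.
F₁ = P·A₁E₁/ΣAE = 293000·40310000/184900000 = 63880 N.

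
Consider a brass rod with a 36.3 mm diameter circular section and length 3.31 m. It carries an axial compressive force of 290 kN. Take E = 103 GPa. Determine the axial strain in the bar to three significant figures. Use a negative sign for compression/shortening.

A = 1035 mm².
σ = N/A = -280.2 MPa; ε = σ/E = -280.2/103000 = -2.721e-03.

-0.00272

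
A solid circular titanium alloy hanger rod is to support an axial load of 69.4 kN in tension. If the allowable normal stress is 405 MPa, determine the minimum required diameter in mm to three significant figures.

Required area A ≥ P/σ_allow = 69400/405 = 171.4 mm².
For a solid circular section, d ≥ √(4A/π) = 14.77 mm.

14.8 mm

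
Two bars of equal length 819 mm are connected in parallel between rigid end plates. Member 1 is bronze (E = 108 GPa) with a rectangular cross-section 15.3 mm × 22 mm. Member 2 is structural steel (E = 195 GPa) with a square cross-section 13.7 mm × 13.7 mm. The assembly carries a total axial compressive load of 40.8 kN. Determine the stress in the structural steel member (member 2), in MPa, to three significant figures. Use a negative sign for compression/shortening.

A_1 = 336.6 mm².
A_2 = 187.7 mm².
Equal strain + equilibrium ⇒ each member carries load in proportion to AE: A₁E₁ = 36350000 N, A₂E₂ = 36600000 N, ΣAE = 72950000 N.
σ₂ = P·E₂/ΣAE = -40800·195000/72950000 = -109.1 MPa.

-109 MPa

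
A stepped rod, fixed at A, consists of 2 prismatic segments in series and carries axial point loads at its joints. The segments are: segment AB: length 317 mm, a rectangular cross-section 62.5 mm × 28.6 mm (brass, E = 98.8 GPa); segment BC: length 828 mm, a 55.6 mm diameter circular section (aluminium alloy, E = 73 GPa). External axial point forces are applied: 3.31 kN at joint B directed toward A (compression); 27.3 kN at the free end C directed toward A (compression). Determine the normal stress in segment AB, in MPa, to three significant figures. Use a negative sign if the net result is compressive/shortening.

Internal axial forces (sectioning from the free end, tension +): N_BC = -27.3 kN, N_AB = -30.61 kN.
A_AB = 1788 mm².
σ_AB = N_AB/A_AB = -30610/1788 = -17.12 MPa.

-17.1 MPa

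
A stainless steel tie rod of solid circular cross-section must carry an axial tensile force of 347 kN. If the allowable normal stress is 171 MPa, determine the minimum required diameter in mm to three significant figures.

50.8 mm

Required area A ≥ P/σ_allow = 347000/171 = 2029 mm².
For a solid circular section, d ≥ √(4A/π) = 50.83 mm.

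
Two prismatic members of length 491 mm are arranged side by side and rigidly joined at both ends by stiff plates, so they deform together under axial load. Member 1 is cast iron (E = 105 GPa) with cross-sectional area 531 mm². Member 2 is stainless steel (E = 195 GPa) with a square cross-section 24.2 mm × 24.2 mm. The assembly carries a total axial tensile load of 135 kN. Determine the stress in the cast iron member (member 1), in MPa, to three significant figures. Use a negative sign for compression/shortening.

83.4 MPa

A_2 = 585.6 mm².
Equal strain + equilibrium ⇒ each member carries load in proportion to AE: A₁E₁ = 55760000 N, A₂E₂ = 114200000 N, ΣAE = 170000000 N.
σ₁ = P·E₁/ΣAE = 135000·105000/170000000 = 83.4 MPa.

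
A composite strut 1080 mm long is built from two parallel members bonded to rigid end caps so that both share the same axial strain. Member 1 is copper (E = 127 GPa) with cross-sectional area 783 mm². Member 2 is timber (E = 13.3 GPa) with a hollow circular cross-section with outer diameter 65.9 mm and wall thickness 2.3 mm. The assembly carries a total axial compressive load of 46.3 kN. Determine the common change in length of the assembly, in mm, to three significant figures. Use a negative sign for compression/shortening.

-0.474 mm

A_2 = 459.6 mm².
Equal strain + equilibrium ⇒ each member carries load in proportion to AE: A₁E₁ = 99440000 N, A₂E₂ = 6112000 N, ΣAE = 105600000 N.
δ = PL/ΣAE = -46300·1080/105600000 = -0.4737 mm.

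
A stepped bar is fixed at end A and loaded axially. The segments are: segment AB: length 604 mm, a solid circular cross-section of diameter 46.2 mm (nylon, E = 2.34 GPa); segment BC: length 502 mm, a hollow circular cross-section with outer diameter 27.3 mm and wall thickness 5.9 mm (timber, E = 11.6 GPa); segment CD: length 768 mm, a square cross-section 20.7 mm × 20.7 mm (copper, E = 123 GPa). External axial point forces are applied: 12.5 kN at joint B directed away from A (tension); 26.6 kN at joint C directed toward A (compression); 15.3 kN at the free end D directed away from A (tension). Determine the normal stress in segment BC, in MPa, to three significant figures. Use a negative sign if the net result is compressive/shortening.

-28.5 MPa

Internal axial forces (sectioning from the free end, tension +): N_CD = 15.3 kN, N_BC = -11.3 kN, N_AB = 1.2 kN.
A_BC = 396.7 mm².
σ_BC = N_BC/A_BC = -11300/396.7 = -28.49 MPa.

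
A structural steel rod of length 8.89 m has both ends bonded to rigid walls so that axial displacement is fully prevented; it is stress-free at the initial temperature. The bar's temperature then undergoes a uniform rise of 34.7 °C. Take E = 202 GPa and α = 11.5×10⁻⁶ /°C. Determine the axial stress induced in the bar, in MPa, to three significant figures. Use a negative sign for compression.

-80.6 MPa

Free thermal expansion αLΔT = 11.5e-6 · 8890 · 34.7 = 3.548 mm.
The walls impose strain ε = −(3.548)/8890 = -3.9905e-04; σ = Eε = 202000 · -3.9905e-04 = -80.61 MPa.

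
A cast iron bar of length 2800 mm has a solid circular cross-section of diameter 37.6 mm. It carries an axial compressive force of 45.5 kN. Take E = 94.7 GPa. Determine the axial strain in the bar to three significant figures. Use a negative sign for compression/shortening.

A = 1110 mm².
σ = N/A = -40.98 MPa; ε = σ/E = -40.98/94700 = -4.327e-04.

-4.33e-04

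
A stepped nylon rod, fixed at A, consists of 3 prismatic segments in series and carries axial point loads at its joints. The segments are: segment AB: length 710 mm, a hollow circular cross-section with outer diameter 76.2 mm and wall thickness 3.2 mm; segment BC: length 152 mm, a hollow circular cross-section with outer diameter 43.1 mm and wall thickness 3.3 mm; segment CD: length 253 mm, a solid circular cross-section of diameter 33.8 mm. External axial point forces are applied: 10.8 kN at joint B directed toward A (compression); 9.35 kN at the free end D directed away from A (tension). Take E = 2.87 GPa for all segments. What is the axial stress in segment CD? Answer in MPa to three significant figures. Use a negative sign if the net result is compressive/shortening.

Internal axial forces (sectioning from the free end, tension +): N_CD = 9.35 kN, N_BC = 9.35 kN, N_AB = -1.45 kN.
A_CD = 897.3 mm².
σ_CD = N_CD/A_CD = 9350/897.3 = 10.42 MPa.

10.4 MPa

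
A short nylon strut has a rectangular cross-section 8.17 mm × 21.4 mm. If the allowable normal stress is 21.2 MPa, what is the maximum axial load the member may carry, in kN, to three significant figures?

A = 174.8 mm².
P_max = σ_allow · A = 21.2 · 174.8 = 3707 N = 3.707 kN.

3.71 kN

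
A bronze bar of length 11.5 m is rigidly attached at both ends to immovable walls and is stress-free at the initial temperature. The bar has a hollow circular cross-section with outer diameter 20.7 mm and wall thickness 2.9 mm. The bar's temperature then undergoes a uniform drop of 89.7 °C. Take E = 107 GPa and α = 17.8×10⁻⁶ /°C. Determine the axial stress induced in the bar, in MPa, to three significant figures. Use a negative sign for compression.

171 MPa

Free thermal expansion αLΔT = 17.8e-6 · 11500 · -89.7 = -18.36 mm.
The walls impose strain ε = −(-18.36)/11500 = 1.5967e-03; σ = Eε = 107000 · 1.5967e-03 = 170.8 MPa.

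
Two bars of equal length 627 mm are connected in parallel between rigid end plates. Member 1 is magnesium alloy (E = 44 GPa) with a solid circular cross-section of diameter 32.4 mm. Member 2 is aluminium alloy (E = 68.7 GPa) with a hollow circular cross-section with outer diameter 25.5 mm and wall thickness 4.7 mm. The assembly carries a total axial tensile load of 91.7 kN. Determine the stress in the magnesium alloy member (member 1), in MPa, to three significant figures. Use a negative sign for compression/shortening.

A_1 = 824.5 mm².
A_2 = 307.1 mm².
Equal strain + equilibrium ⇒ each member carries load in proportion to AE: A₁E₁ = 36280000 N, A₂E₂ = 21100000 N, ΣAE = 57380000 N.
σ₁ = P·E₁/ΣAE = 91700·44000/57380000 = 70.32 MPa.

70.3 MPa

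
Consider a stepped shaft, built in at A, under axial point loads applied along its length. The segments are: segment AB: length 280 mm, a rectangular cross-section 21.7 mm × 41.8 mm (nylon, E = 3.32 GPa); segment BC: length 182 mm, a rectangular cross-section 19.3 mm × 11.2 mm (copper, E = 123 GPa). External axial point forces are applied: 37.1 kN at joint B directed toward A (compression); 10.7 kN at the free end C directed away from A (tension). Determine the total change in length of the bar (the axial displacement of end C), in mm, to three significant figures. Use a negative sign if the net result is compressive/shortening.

-2.38 mm

Internal axial forces (sectioning from the free end, tension +): N_BC = 10.7 kN, N_AB = -26.4 kN.
A_AB = 907.1 mm².
A_BC = 216.2 mm².
δ_AB = -26400·280/(907.1·3320) = -2.455 mm
δ_BC = 10700·182/(216.2·123000) = 0.07324 mm
δ = Σδ_i = -2.381 mm.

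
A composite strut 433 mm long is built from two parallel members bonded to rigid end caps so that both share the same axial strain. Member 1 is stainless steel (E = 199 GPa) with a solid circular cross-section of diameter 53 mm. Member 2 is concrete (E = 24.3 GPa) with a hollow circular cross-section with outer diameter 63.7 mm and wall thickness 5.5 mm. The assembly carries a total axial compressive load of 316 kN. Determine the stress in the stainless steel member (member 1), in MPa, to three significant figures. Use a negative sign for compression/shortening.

-136 MPa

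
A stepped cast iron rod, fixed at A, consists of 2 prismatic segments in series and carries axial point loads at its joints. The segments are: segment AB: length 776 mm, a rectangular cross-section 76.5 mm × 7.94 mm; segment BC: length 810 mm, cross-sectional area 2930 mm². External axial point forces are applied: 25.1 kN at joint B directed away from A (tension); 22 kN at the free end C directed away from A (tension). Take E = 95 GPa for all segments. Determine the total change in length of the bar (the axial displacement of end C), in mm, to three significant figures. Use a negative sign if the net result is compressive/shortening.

Internal axial forces (sectioning from the free end, tension +): N_BC = 22 kN, N_AB = 47.1 kN.
A_AB = 607.4 mm².
δ_AB = 47100·776/(607.4·95000) = 0.6334 mm
δ_BC = 22000·810/(2930·95000) = 0.06402 mm
δ = Σδ_i = 0.6974 mm.

0.697 mm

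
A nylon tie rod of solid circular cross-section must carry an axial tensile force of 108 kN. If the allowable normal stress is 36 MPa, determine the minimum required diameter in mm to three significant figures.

Required area A ≥ P/σ_allow = 108000/36 = 3000 mm².
For a solid circular section, d ≥ √(4A/π) = 61.8 mm.

61.8 mm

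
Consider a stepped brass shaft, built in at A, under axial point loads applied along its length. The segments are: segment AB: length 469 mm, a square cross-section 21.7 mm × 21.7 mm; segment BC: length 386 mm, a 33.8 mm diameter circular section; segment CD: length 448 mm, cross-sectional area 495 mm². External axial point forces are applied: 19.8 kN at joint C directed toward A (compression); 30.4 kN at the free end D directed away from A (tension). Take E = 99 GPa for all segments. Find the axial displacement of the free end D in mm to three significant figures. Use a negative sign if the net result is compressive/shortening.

0.431 mm

Internal axial forces (sectioning from the free end, tension +): N_CD = 30.4 kN, N_BC = 10.6 kN, N_AB = 10.6 kN.
A_AB = 470.9 mm².
A_BC = 897.3 mm².
δ_AB = 10600·469/(470.9·99000) = 0.1066 mm
δ_BC = 10600·386/(897.3·99000) = 0.04606 mm
δ_CD = 30400·448/(495·99000) = 0.2779 mm
δ = Σδ_i = 0.4306 mm.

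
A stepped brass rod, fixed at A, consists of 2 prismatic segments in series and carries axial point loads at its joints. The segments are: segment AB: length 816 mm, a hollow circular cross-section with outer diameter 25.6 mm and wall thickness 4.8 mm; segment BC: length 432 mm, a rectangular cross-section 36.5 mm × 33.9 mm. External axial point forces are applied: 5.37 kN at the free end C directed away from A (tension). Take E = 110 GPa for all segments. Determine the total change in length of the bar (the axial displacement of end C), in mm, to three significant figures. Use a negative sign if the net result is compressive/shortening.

Internal axial forces (sectioning from the free end, tension +): N_BC = 5.37 kN, N_AB = 5.37 kN.
A_AB = 313.7 mm².
A_BC = 1237 mm².
δ_AB = 5370·816/(313.7·110000) = 0.127 mm
δ_BC = 5370·432/(1237·110000) = 0.01704 mm
δ = Σδ_i = 0.144 mm.

0.144 mm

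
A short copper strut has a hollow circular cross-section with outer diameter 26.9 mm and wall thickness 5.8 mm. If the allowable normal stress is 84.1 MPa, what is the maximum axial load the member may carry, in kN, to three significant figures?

A = 384.5 mm².
P_max = σ_allow · A = 84.1 · 384.5 = 32330 N = 32.33 kN.

32.3 kN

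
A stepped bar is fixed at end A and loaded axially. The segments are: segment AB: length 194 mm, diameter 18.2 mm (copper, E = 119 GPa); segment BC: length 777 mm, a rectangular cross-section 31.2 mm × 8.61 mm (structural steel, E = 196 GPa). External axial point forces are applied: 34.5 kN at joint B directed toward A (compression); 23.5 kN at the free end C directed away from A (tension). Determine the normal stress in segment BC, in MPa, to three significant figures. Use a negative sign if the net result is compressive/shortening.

Internal axial forces (sectioning from the free end, tension +): N_BC = 23.5 kN, N_AB = -11 kN.
A_BC = 268.6 mm².
σ_BC = N_BC/A_BC = 23500/268.6 = 87.48 MPa.

87.5 MPa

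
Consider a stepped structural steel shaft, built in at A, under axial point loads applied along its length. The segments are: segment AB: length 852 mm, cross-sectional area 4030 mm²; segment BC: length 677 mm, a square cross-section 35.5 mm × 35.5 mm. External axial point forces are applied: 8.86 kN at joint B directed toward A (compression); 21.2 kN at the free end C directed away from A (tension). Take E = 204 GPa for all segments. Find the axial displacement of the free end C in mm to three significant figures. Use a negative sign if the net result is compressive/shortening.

0.0686 mm

Internal axial forces (sectioning from the free end, tension +): N_BC = 21.2 kN, N_AB = 12.34 kN.
A_BC = 1260 mm².
δ_AB = 12340·852/(4030·204000) = 0.01279 mm
δ_BC = 21200·677/(1260·204000) = 0.05583 mm
δ = Σδ_i = 0.06861 mm.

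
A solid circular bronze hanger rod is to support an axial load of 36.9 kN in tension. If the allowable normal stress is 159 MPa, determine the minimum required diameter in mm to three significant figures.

Required area A ≥ P/σ_allow = 36900/159 = 232.1 mm².
For a solid circular section, d ≥ √(4A/π) = 17.19 mm.

17.2 mm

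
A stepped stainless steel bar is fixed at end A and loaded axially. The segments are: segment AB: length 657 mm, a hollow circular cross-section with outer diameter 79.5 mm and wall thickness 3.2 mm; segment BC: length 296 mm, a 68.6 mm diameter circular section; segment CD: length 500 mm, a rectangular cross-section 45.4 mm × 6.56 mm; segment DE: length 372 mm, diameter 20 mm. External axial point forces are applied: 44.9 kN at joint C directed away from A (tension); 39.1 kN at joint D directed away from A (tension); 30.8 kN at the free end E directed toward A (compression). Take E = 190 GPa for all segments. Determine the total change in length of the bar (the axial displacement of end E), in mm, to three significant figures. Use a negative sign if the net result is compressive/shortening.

Internal axial forces (sectioning from the free end, tension +): N_DE = -30.8 kN, N_CD = 8.3 kN, N_BC = 53.2 kN, N_AB = 53.2 kN.
A_AB = 767.1 mm².
A_BC = 3696 mm².
A_CD = 297.8 mm².
A_DE = 314.2 mm².
δ_AB = 53200·657/(767.1·190000) = 0.2398 mm
δ_BC = 53200·296/(3696·190000) = 0.02242 mm
δ_CD = 8300·500/(297.8·190000) = 0.07334 mm
δ_DE = -30800·372/(314.2·190000) = -0.192 mm
δ = Σδ_i = 0.1436 mm.

0.144 mm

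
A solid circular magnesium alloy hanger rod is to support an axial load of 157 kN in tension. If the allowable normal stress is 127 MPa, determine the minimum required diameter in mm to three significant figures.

39.7 mm

Required area A ≥ P/σ_allow = 157000/127 = 1236 mm².
For a solid circular section, d ≥ √(4A/π) = 39.67 mm.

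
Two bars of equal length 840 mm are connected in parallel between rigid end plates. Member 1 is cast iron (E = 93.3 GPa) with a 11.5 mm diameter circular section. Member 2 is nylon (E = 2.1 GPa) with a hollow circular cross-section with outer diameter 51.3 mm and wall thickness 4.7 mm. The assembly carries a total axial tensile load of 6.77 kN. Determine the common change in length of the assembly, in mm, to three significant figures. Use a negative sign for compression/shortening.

A_1 = 103.9 mm².
A_2 = 688.1 mm².
Equal strain + equilibrium ⇒ each member carries load in proportion to AE: A₁E₁ = 9691000 N, A₂E₂ = 1445000 N, ΣAE = 11140000 N.
δ = PL/ΣAE = 6770·840/11140000 = 0.5107 mm.

0.511 mm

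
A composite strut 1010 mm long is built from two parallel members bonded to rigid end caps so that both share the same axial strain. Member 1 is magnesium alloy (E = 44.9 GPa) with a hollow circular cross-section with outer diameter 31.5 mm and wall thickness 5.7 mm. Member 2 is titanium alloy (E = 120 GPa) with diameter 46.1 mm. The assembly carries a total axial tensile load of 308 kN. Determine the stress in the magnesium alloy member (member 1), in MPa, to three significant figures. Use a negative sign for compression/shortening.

62.6 MPa

A_1 = 462 mm².
A_2 = 1669 mm².
Equal strain + equilibrium ⇒ each member carries load in proportion to AE: A₁E₁ = 20740000 N, A₂E₂ = 200300000 N, ΣAE = 221000000 N.
σ₁ = P·E₁/ΣAE = 308000·44900/221000000 = 62.56 MPa.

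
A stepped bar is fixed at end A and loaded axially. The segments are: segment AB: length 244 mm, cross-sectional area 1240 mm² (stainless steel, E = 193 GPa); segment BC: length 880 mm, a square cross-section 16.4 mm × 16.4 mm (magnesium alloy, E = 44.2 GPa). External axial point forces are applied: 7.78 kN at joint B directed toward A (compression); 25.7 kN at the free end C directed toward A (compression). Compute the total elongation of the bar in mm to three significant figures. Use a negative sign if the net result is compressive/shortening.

-1.94 mm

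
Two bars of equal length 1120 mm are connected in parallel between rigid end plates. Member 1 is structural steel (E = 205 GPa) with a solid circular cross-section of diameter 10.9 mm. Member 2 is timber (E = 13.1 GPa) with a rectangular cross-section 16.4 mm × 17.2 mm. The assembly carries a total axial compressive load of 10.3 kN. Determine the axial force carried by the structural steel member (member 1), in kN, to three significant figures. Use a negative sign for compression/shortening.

-8.63 kN

A_1 = 93.31 mm².
A_2 = 282.1 mm².
Equal strain + equilibrium ⇒ each member carries load in proportion to AE: A₁E₁ = 19130000 N, A₂E₂ = 3695000 N, ΣAE = 22820000 N.
F₁ = P·A₁E₁/ΣAE = -10300·19130000/22820000 = -8632 N.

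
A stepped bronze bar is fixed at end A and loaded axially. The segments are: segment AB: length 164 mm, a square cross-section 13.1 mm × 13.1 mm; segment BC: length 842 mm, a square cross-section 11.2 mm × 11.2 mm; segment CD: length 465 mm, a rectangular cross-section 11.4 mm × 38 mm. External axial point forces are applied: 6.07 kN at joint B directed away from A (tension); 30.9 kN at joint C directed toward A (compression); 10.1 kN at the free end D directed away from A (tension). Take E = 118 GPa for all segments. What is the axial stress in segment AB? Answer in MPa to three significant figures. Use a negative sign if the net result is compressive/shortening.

Internal axial forces (sectioning from the free end, tension +): N_CD = 10.1 kN, N_BC = -20.8 kN, N_AB = -14.73 kN.
A_AB = 171.6 mm².
σ_AB = N_AB/A_AB = -14730/171.6 = -85.83 MPa.

-85.8 MPa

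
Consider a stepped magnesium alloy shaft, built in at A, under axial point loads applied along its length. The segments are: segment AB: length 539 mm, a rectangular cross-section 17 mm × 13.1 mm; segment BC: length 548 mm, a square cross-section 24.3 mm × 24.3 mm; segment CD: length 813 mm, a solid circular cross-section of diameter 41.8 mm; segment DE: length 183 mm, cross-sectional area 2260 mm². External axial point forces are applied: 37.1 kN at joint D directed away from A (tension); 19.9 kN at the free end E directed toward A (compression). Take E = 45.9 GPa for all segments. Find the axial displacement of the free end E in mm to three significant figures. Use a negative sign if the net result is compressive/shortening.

Internal axial forces (sectioning from the free end, tension +): N_DE = -19.9 kN, N_CD = 17.2 kN, N_BC = 17.2 kN, N_AB = 17.2 kN.
A_AB = 222.7 mm².
A_BC = 590.5 mm².
A_CD = 1372 mm².
δ_AB = 17200·539/(222.7·45900) = 0.907 mm
δ_BC = 17200·548/(590.5·45900) = 0.3478 mm
δ_CD = 17200·813/(1372·45900) = 0.222 mm
δ_DE = -19900·183/(2260·45900) = -0.03511 mm
δ = Σδ_i = 1.442 mm.

1.44 mm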